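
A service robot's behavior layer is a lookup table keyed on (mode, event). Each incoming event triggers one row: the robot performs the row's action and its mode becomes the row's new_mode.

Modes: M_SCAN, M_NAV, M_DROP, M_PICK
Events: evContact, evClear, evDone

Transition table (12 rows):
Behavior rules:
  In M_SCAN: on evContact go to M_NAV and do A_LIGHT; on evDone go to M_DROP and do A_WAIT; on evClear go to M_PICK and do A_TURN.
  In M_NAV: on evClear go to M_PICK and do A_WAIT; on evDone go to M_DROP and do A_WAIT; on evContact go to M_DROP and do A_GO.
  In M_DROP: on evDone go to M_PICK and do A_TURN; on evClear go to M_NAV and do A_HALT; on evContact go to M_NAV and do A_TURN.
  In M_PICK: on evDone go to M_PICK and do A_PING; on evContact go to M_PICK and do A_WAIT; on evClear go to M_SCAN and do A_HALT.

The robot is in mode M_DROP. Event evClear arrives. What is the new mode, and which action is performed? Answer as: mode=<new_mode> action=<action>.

current mode = M_DROP; filter table to that mode:
  (M_DROP, evDone) → (M_PICK, A_TURN)
  (M_DROP, evClear) → (M_NAV, A_HALT)  ← event matches
  (M_DROP, evContact) → (M_NAV, A_TURN)
event = evClear selects (M_NAV, A_HALT)

mode=M_NAV action=A_HALT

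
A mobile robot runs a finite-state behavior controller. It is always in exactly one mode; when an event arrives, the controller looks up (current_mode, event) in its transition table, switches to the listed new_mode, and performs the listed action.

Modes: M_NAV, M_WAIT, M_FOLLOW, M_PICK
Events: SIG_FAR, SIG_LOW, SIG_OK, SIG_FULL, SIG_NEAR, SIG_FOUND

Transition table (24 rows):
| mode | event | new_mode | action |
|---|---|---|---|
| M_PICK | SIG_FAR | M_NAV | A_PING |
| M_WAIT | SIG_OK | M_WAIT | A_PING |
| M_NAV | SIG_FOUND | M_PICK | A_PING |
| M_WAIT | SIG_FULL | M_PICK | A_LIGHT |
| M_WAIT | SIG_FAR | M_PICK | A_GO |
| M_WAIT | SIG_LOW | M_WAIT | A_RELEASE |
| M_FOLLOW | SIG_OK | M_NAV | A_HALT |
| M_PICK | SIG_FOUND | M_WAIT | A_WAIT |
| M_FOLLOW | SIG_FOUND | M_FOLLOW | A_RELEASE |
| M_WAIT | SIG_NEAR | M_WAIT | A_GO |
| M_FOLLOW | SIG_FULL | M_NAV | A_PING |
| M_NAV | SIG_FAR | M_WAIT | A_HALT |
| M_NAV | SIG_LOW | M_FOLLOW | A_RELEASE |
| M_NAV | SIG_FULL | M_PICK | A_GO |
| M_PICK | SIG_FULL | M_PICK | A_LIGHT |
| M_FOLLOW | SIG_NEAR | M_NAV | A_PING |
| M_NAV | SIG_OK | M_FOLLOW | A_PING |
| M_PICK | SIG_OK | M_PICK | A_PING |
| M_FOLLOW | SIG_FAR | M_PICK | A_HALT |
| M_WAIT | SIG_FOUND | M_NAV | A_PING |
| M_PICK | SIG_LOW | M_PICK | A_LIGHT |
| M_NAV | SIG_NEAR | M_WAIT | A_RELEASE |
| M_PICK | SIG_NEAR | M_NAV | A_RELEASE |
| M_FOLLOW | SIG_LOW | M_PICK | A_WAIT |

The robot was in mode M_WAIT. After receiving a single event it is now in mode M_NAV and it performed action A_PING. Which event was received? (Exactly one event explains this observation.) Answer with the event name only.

SIG_FOUND

try SIG_FAR: (M_WAIT, SIG_FAR) → (M_PICK, A_GO)
try SIG_LOW: (M_WAIT, SIG_LOW) → (M_WAIT, A_RELEASE)
try SIG_OK: (M_WAIT, SIG_OK) → (M_WAIT, A_PING)
try SIG_FULL: (M_WAIT, SIG_FULL) → (M_PICK, A_LIGHT)
try SIG_NEAR: (M_WAIT, SIG_NEAR) → (M_WAIT, A_GO)
try SIG_FOUND: (M_WAIT, SIG_FOUND) → (M_NAV, A_PING)  ← matches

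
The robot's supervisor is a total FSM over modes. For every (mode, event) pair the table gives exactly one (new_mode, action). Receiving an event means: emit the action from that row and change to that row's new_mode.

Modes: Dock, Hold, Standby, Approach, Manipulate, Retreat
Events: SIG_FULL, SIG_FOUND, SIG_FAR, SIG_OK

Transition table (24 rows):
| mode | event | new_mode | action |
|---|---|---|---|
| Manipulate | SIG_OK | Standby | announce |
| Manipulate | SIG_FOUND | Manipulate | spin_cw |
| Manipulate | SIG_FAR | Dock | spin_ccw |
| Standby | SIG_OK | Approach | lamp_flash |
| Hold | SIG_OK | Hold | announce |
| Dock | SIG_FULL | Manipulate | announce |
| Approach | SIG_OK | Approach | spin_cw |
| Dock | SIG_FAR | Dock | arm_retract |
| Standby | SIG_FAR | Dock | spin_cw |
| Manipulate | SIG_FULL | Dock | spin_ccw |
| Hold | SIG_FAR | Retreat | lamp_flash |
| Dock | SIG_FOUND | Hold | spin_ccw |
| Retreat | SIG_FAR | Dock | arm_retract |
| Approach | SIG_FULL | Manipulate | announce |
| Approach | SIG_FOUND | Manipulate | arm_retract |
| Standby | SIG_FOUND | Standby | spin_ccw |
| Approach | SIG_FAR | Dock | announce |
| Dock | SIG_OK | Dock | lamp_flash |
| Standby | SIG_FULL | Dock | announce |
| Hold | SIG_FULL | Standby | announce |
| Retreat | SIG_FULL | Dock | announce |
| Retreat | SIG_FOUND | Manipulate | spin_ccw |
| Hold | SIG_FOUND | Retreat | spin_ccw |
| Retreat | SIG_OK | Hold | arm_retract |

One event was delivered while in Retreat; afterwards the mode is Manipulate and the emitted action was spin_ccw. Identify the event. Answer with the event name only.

try SIG_FULL: (Retreat, SIG_FULL) → (Dock, announce)
try SIG_FOUND: (Retreat, SIG_FOUND) → (Manipulate, spin_ccw)  ← matches
try SIG_FAR: (Retreat, SIG_FAR) → (Dock, arm_retract)
try SIG_OK: (Retreat, SIG_OK) → (Hold, arm_retract)

SIG_FOUND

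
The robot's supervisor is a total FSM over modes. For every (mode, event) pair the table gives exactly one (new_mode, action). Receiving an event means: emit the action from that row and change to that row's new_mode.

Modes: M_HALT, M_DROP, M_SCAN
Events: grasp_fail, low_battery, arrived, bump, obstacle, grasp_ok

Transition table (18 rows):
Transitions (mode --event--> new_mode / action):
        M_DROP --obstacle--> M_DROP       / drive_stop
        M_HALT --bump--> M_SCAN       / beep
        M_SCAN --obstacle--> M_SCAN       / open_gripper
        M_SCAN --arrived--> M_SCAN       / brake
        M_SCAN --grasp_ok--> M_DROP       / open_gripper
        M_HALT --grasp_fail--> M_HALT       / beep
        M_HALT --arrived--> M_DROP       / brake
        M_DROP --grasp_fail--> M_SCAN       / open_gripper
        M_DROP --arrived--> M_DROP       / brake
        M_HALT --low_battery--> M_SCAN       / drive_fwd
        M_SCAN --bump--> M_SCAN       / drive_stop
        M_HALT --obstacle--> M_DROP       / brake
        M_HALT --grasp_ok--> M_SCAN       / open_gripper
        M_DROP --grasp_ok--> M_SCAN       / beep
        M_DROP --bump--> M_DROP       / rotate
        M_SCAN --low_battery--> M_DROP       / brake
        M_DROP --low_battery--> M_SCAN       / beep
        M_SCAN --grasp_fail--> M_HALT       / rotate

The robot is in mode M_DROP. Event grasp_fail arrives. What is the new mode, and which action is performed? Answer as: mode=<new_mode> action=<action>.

current mode = M_DROP; filter table to that mode:
  (M_DROP, obstacle) → (M_DROP, drive_stop)
  (M_DROP, grasp_fail) → (M_SCAN, open_gripper)  ← event matches
  (M_DROP, arrived) → (M_DROP, brake)
  (M_DROP, grasp_ok) → (M_SCAN, beep)
  (M_DROP, bump) → (M_DROP, rotate)
  (M_DROP, low_battery) → (M_SCAN, beep)
event = grasp_fail selects (M_SCAN, open_gripper)

mode=M_SCAN action=open_gripper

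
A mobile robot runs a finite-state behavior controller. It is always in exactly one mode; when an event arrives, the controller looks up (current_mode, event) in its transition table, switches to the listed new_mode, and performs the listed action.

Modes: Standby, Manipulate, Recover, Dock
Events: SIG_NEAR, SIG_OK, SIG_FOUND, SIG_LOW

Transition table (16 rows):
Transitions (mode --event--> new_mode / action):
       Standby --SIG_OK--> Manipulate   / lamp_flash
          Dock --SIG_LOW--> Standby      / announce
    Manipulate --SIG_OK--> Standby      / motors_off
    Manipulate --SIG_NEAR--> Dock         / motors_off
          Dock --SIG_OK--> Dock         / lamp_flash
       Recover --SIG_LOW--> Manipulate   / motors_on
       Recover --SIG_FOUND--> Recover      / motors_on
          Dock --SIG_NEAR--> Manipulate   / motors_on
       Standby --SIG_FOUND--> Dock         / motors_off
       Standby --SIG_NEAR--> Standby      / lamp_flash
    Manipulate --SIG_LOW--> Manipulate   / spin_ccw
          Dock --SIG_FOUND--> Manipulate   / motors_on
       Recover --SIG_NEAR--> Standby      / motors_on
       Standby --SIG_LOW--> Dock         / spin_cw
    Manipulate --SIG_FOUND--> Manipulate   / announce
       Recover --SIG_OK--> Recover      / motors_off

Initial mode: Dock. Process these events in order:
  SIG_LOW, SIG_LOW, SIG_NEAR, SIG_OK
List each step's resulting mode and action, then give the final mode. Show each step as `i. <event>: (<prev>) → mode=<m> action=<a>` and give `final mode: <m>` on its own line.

1. SIG_LOW: (Dock) → mode=Standby action=announce
2. SIG_LOW: (Standby) → mode=Dock action=spin_cw
3. SIG_NEAR: (Dock) → mode=Manipulate action=motors_on
4. SIG_OK: (Manipulate) → mode=Standby action=motors_off

final mode: Standby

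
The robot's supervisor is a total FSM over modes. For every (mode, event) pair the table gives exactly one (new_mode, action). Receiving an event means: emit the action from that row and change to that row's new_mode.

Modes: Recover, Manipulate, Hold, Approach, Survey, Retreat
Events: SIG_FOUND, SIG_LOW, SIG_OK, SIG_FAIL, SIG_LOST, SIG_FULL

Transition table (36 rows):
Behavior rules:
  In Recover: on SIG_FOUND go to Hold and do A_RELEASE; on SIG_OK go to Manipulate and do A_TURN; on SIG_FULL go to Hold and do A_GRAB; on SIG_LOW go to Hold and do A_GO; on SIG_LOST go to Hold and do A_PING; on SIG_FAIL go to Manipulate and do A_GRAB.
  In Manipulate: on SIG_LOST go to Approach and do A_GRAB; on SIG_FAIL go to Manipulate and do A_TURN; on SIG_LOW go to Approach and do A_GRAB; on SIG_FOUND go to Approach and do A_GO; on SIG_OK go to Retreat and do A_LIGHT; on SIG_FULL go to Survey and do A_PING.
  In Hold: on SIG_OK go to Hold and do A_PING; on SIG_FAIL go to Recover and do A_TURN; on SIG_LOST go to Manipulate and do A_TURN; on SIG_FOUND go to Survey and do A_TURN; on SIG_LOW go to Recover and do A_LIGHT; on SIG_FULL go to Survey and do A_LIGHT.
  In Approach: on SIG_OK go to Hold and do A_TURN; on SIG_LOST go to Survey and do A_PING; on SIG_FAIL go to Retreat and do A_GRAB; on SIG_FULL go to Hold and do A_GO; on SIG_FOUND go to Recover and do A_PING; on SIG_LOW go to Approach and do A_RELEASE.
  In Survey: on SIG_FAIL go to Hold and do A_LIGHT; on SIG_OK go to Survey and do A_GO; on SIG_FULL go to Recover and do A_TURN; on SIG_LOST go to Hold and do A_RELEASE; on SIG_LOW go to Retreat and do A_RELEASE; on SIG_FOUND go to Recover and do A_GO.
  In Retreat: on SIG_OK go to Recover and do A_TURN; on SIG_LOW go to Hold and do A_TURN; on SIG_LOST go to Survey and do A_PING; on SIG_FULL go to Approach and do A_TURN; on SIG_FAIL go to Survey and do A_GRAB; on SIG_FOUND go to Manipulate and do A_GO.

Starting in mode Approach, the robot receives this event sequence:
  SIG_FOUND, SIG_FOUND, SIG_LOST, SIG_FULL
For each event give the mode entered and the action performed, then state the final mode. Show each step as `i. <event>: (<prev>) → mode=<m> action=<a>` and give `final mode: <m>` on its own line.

final mode: Survey

1. SIG_FOUND: (Approach) → mode=Recover action=A_PING
2. SIG_FOUND: (Recover) → mode=Hold action=A_RELEASE
3. SIG_LOST: (Hold) → mode=Manipulate action=A_TURN
4. SIG_FULL: (Manipulate) → mode=Survey action=A_PING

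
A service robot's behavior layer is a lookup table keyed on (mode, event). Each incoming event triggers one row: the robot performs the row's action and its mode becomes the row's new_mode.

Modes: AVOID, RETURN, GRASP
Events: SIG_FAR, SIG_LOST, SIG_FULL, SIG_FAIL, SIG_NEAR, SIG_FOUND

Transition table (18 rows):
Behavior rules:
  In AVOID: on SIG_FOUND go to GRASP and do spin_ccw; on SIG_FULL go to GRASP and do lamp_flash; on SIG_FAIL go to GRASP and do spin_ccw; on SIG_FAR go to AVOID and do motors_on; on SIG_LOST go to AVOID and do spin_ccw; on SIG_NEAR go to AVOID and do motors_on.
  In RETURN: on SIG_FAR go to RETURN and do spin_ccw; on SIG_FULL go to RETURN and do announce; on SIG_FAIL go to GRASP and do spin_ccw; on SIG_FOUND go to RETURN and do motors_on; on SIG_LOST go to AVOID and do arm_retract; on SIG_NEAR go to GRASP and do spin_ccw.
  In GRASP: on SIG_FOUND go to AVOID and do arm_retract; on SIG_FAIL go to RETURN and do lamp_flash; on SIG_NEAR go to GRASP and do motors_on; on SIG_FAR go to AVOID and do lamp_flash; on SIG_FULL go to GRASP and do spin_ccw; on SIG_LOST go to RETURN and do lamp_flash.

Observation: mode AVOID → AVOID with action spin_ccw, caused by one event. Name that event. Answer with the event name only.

SIG_LOST

try SIG_FAR: (AVOID, SIG_FAR) → (AVOID, motors_on)
try SIG_LOST: (AVOID, SIG_LOST) → (AVOID, spin_ccw)  ← matches
try SIG_FULL: (AVOID, SIG_FULL) → (GRASP, lamp_flash)
try SIG_FAIL: (AVOID, SIG_FAIL) → (GRASP, spin_ccw)
try SIG_NEAR: (AVOID, SIG_NEAR) → (AVOID, motors_on)
try SIG_FOUND: (AVOID, SIG_FOUND) → (GRASP, spin_ccw)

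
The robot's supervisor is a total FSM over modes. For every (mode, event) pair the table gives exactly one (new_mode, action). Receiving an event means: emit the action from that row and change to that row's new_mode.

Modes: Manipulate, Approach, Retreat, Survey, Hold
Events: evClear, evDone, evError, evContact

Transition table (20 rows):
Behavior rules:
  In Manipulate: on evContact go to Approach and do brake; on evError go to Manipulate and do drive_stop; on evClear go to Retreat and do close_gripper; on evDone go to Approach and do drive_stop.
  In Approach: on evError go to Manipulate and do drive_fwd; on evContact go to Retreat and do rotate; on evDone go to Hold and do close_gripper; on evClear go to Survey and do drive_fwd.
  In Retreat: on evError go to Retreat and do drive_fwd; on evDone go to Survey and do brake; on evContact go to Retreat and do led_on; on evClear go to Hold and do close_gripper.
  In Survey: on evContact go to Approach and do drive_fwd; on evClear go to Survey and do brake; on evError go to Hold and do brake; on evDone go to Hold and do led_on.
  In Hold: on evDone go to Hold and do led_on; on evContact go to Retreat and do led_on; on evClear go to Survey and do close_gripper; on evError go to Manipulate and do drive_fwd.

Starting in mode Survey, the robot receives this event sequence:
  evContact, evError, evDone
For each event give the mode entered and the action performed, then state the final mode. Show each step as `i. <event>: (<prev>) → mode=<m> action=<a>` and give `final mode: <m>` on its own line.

1. evContact: (Survey) → mode=Approach action=drive_fwd
2. evError: (Approach) → mode=Manipulate action=drive_fwd
3. evDone: (Manipulate) → mode=Approach action=drive_stop

final mode: Approach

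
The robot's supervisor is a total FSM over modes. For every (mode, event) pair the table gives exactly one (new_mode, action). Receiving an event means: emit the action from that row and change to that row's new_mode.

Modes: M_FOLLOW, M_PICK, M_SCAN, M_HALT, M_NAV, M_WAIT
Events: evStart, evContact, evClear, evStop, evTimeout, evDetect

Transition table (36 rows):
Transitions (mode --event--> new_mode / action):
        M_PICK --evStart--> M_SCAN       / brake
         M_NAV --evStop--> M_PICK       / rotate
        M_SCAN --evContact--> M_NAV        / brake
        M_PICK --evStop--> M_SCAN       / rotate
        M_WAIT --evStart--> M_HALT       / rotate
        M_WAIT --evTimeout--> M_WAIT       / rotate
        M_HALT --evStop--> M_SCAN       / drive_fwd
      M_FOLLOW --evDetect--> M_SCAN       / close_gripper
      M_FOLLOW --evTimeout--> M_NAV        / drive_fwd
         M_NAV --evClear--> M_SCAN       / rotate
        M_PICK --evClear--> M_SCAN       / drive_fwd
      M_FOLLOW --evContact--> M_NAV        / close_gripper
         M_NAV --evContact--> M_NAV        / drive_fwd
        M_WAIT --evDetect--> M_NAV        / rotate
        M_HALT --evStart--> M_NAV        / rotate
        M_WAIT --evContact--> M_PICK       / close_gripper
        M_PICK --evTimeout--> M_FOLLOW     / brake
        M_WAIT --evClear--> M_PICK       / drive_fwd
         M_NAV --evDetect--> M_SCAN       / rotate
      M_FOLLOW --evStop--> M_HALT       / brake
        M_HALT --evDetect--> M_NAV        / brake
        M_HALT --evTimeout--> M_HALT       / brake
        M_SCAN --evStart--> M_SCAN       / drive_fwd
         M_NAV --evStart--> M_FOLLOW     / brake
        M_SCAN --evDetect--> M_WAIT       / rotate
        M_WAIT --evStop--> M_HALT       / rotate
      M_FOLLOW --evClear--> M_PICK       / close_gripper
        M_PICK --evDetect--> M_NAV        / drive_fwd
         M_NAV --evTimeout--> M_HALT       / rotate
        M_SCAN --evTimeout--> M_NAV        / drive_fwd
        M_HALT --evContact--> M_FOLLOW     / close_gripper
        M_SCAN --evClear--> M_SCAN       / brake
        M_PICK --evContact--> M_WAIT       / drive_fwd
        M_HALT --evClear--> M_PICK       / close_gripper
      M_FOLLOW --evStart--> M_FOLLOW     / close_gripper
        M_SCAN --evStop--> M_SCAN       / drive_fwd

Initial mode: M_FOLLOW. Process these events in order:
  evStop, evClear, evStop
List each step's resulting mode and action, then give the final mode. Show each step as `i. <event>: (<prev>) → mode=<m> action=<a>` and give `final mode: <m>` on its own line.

final mode: M_SCAN

1. evStop: (M_FOLLOW) → mode=M_HALT action=brake
2. evClear: (M_HALT) → mode=M_PICK action=close_gripper
3. evStop: (M_PICK) → mode=M_SCAN action=rotate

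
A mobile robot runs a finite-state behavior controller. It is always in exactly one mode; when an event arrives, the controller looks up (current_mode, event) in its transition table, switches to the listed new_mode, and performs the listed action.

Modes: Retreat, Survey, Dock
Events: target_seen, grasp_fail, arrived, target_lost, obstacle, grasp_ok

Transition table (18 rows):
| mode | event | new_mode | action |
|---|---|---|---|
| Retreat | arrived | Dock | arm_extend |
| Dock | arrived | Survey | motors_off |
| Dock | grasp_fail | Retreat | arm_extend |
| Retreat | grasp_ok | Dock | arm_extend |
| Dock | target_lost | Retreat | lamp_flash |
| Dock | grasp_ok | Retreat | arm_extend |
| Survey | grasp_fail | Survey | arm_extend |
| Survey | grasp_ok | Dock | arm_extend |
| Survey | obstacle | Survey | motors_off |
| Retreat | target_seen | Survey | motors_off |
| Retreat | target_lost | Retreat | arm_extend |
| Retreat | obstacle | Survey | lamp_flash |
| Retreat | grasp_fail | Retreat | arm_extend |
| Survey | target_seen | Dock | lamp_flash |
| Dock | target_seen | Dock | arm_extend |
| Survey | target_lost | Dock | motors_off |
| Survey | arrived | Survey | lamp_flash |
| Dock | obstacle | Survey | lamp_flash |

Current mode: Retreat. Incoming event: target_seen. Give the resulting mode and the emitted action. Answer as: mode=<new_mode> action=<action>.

mode=Survey action=motors_off

current mode = Retreat; filter table to that mode:
  (Retreat, arrived) → (Dock, arm_extend)
  (Retreat, grasp_ok) → (Dock, arm_extend)
  (Retreat, target_seen) → (Survey, motors_off)  ← event matches
  (Retreat, target_lost) → (Retreat, arm_extend)
  (Retreat, obstacle) → (Survey, lamp_flash)
  (Retreat, grasp_fail) → (Retreat, arm_extend)
event = target_seen selects (Survey, motors_off)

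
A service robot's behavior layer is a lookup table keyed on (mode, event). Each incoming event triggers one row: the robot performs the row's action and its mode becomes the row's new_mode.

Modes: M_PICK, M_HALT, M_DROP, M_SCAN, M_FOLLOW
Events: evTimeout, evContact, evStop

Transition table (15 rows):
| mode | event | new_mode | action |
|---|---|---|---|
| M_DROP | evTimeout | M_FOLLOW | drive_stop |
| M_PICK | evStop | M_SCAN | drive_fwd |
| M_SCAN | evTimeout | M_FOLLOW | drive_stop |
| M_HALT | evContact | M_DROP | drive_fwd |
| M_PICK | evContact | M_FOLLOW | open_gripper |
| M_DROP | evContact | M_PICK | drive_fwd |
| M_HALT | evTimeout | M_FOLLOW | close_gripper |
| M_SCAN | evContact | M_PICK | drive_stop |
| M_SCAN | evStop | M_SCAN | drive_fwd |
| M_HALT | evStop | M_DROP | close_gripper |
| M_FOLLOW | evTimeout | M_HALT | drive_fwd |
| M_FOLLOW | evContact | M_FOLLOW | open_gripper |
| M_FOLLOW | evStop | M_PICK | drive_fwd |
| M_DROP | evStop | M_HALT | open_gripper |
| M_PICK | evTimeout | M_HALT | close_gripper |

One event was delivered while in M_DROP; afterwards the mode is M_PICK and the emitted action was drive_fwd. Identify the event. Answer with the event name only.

evContact

try evTimeout: (M_DROP, evTimeout) → (M_FOLLOW, drive_stop)
try evContact: (M_DROP, evContact) → (M_PICK, drive_fwd)  ← matches
try evStop: (M_DROP, evStop) → (M_HALT, open_gripper)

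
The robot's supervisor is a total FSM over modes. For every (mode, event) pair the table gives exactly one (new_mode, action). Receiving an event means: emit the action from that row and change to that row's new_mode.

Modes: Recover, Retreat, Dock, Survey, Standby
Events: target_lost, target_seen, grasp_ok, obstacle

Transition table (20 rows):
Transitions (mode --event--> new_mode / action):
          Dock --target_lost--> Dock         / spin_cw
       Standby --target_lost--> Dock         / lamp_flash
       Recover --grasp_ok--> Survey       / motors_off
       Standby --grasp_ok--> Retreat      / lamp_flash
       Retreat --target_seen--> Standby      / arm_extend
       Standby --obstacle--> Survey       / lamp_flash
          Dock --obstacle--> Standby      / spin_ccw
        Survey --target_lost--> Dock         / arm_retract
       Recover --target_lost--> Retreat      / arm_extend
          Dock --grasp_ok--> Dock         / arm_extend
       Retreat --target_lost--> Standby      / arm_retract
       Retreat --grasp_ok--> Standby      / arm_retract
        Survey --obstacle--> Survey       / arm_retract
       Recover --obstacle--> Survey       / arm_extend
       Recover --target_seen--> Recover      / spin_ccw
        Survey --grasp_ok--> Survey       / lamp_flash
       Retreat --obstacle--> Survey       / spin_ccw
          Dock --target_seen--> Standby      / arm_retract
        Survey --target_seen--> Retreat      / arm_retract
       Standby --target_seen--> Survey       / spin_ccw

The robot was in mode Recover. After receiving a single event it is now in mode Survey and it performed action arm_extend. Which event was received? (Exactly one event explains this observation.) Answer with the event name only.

obstacle

try target_lost: (Recover, target_lost) → (Retreat, arm_extend)
try target_seen: (Recover, target_seen) → (Recover, spin_ccw)
try grasp_ok: (Recover, grasp_ok) → (Survey, motors_off)
try obstacle: (Recover, obstacle) → (Survey, arm_extend)  ← matches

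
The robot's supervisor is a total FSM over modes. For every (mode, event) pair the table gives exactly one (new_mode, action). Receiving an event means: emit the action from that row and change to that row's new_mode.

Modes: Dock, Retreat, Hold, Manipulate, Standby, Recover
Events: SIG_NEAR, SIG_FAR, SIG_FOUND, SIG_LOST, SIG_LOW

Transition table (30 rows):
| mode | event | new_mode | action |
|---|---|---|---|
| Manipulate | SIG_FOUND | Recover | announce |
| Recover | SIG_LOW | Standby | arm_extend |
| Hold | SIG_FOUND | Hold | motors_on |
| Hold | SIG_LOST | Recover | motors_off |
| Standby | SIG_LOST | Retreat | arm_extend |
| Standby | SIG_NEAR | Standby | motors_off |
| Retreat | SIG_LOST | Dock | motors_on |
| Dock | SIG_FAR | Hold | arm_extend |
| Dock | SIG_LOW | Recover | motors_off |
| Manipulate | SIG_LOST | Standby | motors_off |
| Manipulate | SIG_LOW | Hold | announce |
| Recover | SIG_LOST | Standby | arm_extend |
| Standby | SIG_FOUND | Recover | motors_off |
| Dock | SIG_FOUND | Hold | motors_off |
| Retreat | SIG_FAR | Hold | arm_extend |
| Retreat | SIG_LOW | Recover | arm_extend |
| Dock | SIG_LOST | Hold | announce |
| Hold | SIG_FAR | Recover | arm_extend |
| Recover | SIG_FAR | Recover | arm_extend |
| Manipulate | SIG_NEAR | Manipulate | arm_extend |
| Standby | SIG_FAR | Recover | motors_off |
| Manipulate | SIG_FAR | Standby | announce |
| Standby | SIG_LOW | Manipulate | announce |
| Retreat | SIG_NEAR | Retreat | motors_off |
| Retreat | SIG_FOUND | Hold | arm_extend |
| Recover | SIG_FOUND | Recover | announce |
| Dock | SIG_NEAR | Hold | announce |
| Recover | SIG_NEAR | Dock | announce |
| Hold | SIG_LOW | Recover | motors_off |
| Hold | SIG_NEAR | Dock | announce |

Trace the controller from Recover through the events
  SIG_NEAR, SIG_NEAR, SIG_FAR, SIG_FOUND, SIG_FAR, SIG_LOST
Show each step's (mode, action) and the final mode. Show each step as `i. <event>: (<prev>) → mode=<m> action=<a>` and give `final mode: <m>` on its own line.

1. SIG_NEAR: (Recover) → mode=Dock action=announce
2. SIG_NEAR: (Dock) → mode=Hold action=announce
3. SIG_FAR: (Hold) → mode=Recover action=arm_extend
4. SIG_FOUND: (Recover) → mode=Recover action=announce
5. SIG_FAR: (Recover) → mode=Recover action=arm_extend
6. SIG_LOST: (Recover) → mode=Standby action=arm_extend

final mode: Standby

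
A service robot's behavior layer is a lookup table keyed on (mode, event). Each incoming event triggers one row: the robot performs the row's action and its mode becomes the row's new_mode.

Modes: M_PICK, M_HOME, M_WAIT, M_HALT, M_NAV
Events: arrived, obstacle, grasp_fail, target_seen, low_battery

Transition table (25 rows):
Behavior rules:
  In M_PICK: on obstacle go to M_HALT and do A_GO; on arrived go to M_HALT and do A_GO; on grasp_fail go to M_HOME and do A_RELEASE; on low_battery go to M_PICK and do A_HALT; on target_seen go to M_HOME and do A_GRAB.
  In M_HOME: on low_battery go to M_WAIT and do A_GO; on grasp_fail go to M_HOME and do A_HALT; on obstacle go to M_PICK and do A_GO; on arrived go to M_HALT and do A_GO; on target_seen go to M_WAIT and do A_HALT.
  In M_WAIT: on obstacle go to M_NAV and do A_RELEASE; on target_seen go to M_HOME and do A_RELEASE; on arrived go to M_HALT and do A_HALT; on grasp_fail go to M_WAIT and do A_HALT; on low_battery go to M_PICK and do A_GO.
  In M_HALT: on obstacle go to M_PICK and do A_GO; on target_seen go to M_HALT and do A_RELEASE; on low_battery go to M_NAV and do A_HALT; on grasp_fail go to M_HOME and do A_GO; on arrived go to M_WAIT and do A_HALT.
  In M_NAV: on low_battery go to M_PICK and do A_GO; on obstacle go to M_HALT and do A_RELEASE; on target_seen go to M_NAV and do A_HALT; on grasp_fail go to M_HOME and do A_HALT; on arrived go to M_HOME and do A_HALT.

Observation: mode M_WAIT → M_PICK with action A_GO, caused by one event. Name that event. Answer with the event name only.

low_battery

try arrived: (M_WAIT, arrived) → (M_HALT, A_HALT)
try obstacle: (M_WAIT, obstacle) → (M_NAV, A_RELEASE)
try grasp_fail: (M_WAIT, grasp_fail) → (M_WAIT, A_HALT)
try target_seen: (M_WAIT, target_seen) → (M_HOME, A_RELEASE)
try low_battery: (M_WAIT, low_battery) → (M_PICK, A_GO)  ← matches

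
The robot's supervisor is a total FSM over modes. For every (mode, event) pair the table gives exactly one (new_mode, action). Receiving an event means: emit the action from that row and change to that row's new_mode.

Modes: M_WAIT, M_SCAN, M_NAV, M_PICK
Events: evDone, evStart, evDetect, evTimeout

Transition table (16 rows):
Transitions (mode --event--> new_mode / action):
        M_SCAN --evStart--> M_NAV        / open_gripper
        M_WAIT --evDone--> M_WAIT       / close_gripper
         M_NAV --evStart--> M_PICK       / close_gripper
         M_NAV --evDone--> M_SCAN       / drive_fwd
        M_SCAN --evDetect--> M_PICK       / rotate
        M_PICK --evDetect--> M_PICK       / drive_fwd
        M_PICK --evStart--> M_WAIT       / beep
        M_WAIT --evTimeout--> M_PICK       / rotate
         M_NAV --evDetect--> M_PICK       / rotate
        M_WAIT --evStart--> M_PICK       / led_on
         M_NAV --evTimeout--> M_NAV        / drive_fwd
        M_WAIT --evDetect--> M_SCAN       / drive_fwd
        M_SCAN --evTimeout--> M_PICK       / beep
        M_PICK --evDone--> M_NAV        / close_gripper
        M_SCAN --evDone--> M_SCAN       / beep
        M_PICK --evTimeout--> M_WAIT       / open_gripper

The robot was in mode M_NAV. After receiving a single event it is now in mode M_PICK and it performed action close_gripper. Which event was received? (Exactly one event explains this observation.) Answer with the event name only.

try evDone: (M_NAV, evDone) → (M_SCAN, drive_fwd)
try evStart: (M_NAV, evStart) → (M_PICK, close_gripper)  ← matches
try evDetect: (M_NAV, evDetect) → (M_PICK, rotate)
try evTimeout: (M_NAV, evTimeout) → (M_NAV, drive_fwd)

evStart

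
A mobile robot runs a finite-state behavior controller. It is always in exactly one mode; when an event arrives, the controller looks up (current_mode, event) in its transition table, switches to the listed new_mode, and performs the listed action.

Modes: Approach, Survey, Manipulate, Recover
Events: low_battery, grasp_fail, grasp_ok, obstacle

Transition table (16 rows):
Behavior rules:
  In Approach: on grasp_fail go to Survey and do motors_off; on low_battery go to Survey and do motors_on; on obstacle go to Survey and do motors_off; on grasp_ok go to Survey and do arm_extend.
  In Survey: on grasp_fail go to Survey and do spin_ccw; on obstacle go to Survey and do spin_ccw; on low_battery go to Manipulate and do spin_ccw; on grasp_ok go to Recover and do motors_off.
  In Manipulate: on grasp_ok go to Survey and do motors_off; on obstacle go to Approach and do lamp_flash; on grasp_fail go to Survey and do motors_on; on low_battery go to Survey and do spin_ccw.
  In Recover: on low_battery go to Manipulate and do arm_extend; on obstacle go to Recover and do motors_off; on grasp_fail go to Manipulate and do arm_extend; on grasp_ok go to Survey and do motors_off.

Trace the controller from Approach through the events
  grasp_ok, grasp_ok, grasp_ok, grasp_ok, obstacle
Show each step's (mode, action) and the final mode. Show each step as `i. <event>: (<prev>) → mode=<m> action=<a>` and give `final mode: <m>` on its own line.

final mode: Recover

1. grasp_ok: (Approach) → mode=Survey action=arm_extend
2. grasp_ok: (Survey) → mode=Recover action=motors_off
3. grasp_ok: (Recover) → mode=Survey action=motors_off
4. grasp_ok: (Survey) → mode=Recover action=motors_off
5. obstacle: (Recover) → mode=Recover action=motors_off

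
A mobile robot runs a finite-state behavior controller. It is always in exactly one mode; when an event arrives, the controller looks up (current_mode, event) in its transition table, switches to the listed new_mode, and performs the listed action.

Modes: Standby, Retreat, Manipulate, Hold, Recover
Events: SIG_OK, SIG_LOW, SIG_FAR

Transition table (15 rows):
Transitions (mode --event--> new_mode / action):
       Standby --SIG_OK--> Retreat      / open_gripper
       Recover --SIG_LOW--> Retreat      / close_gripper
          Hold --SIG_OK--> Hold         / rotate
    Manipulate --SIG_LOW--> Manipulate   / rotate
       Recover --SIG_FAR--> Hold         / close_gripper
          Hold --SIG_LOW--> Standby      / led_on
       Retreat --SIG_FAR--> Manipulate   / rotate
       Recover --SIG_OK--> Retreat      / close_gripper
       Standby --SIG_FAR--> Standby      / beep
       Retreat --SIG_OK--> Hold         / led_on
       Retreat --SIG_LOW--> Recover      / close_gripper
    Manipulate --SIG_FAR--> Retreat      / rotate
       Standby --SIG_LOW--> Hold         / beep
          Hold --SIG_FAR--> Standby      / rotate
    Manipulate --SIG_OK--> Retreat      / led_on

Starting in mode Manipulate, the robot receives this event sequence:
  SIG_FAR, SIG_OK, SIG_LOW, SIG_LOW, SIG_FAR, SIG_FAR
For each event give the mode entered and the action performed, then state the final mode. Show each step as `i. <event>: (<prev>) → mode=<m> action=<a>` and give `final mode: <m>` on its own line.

final mode: Standby

1. SIG_FAR: (Manipulate) → mode=Retreat action=rotate
2. SIG_OK: (Retreat) → mode=Hold action=led_on
3. SIG_LOW: (Hold) → mode=Standby action=led_on
4. SIG_LOW: (Standby) → mode=Hold action=beep
5. SIG_FAR: (Hold) → mode=Standby action=rotate
6. SIG_FAR: (Standby) → mode=Standby action=beep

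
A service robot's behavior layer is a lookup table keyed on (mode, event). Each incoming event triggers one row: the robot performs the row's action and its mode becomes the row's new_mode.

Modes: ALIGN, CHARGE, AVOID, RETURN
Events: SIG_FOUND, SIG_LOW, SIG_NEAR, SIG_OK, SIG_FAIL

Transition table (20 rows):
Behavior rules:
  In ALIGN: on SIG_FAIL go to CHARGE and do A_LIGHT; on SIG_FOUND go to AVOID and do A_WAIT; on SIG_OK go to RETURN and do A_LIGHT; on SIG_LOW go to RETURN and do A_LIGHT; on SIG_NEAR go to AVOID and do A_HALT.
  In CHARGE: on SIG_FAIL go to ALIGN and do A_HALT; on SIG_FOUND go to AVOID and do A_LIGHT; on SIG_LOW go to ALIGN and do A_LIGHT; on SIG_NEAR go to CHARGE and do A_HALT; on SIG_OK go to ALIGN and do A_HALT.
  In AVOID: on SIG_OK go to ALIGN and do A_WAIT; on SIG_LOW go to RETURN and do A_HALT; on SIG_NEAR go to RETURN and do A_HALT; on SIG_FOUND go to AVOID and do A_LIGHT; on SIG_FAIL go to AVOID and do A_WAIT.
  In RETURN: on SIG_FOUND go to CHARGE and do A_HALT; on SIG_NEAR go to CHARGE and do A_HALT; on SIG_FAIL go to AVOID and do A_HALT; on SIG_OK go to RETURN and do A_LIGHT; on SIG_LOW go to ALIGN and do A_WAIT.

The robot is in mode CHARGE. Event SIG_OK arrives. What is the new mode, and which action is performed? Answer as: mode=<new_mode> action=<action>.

mode=ALIGN action=A_HALT

current mode = CHARGE; filter table to that mode:
  (CHARGE, SIG_FAIL) → (ALIGN, A_HALT)
  (CHARGE, SIG_FOUND) → (AVOID, A_LIGHT)
  (CHARGE, SIG_LOW) → (ALIGN, A_LIGHT)
  (CHARGE, SIG_NEAR) → (CHARGE, A_HALT)
  (CHARGE, SIG_OK) → (ALIGN, A_HALT)  ← event matches
event = SIG_OK selects (ALIGN, A_HALT)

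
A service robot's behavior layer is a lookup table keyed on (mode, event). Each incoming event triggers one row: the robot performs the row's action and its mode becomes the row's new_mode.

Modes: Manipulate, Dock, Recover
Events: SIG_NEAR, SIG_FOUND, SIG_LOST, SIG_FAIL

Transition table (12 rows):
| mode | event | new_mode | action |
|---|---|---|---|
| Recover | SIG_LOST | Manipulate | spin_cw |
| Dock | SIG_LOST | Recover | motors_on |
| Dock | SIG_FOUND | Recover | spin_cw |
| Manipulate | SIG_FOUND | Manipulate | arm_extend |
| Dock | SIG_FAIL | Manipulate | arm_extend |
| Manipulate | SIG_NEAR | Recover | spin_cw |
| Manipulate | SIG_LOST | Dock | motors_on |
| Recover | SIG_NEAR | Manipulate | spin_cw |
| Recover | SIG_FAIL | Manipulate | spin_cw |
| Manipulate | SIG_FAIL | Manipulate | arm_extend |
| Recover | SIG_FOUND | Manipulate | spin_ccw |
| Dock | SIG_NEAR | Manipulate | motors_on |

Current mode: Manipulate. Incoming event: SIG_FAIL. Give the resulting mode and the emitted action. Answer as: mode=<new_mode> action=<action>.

mode=Manipulate action=arm_extend

current mode = Manipulate; filter table to that mode:
  (Manipulate, SIG_FOUND) → (Manipulate, arm_extend)
  (Manipulate, SIG_NEAR) → (Recover, spin_cw)
  (Manipulate, SIG_LOST) → (Dock, motors_on)
  (Manipulate, SIG_FAIL) → (Manipulate, arm_extend)  ← event matches
event = SIG_FAIL selects (Manipulate, arm_extend)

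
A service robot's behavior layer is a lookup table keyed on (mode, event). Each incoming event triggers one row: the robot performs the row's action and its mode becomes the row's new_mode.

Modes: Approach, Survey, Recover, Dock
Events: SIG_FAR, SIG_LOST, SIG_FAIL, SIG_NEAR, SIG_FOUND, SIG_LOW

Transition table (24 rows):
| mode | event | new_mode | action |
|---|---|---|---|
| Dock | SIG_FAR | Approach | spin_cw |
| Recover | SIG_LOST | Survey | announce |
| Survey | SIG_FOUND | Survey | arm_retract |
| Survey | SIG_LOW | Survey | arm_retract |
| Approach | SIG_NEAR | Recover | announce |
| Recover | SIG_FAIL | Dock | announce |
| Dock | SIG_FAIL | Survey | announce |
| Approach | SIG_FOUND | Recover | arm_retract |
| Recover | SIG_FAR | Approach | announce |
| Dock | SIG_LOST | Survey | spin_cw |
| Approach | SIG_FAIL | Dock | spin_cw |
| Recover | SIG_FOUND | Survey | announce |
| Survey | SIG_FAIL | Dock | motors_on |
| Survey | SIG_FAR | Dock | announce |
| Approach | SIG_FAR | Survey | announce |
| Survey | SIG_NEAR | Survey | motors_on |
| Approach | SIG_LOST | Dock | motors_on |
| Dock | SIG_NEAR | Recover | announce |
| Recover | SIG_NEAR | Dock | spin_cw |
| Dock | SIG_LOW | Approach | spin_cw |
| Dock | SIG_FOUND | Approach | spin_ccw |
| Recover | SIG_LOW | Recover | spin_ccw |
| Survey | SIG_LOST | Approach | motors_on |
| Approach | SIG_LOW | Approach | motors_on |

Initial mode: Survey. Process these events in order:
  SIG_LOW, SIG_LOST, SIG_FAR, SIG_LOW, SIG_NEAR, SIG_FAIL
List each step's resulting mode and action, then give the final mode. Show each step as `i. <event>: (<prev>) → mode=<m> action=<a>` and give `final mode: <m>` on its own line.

final mode: Dock

1. SIG_LOW: (Survey) → mode=Survey action=arm_retract
2. SIG_LOST: (Survey) → mode=Approach action=motors_on
3. SIG_FAR: (Approach) → mode=Survey action=announce
4. SIG_LOW: (Survey) → mode=Survey action=arm_retract
5. SIG_NEAR: (Survey) → mode=Survey action=motors_on
6. SIG_FAIL: (Survey) → mode=Dock action=motors_on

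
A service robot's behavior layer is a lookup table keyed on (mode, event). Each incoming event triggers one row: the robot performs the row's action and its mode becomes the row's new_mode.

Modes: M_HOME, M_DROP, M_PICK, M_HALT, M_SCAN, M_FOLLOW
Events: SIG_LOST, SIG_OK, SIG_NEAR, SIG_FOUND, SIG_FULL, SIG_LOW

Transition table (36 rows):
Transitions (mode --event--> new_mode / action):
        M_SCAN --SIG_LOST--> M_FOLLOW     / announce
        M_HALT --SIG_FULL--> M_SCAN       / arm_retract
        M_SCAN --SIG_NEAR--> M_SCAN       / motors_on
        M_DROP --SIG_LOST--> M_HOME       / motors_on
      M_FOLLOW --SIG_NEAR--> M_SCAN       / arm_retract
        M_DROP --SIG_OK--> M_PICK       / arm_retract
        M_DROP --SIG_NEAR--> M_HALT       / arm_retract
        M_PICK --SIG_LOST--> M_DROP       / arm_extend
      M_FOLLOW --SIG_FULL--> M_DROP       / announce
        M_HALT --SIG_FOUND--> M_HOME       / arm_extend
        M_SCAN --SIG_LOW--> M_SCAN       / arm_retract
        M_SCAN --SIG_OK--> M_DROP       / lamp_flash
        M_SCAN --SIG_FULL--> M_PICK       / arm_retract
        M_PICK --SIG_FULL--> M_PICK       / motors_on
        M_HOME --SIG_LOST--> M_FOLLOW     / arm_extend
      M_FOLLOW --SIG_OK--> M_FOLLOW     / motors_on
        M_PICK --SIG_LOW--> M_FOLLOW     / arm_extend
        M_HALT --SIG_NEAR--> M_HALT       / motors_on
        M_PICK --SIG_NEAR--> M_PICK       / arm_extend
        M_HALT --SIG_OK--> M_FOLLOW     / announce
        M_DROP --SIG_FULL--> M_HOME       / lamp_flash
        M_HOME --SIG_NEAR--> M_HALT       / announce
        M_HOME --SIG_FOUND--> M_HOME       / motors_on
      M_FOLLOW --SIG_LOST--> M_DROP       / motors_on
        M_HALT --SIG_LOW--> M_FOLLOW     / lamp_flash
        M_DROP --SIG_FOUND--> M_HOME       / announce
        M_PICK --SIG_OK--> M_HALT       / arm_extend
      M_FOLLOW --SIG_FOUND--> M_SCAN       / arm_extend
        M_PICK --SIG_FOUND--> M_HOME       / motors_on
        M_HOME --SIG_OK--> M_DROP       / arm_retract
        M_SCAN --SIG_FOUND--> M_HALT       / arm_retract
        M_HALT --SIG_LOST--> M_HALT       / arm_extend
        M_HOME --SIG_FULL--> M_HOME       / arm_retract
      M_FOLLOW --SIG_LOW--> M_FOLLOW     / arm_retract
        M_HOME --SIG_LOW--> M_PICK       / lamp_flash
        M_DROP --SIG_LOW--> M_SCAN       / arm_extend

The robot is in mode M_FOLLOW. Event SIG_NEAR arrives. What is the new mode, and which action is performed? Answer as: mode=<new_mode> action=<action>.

mode=M_SCAN action=arm_retract

current mode = M_FOLLOW; filter table to that mode:
  (M_FOLLOW, SIG_NEAR) → (M_SCAN, arm_retract)  ← event matches
  (M_FOLLOW, SIG_FULL) → (M_DROP, announce)
  (M_FOLLOW, SIG_OK) → (M_FOLLOW, motors_on)
  (M_FOLLOW, SIG_LOST) → (M_DROP, motors_on)
  (M_FOLLOW, SIG_FOUND) → (M_SCAN, arm_extend)
  (M_FOLLOW, SIG_LOW) → (M_FOLLOW, arm_retract)
event = SIG_NEAR selects (M_SCAN, arm_retract)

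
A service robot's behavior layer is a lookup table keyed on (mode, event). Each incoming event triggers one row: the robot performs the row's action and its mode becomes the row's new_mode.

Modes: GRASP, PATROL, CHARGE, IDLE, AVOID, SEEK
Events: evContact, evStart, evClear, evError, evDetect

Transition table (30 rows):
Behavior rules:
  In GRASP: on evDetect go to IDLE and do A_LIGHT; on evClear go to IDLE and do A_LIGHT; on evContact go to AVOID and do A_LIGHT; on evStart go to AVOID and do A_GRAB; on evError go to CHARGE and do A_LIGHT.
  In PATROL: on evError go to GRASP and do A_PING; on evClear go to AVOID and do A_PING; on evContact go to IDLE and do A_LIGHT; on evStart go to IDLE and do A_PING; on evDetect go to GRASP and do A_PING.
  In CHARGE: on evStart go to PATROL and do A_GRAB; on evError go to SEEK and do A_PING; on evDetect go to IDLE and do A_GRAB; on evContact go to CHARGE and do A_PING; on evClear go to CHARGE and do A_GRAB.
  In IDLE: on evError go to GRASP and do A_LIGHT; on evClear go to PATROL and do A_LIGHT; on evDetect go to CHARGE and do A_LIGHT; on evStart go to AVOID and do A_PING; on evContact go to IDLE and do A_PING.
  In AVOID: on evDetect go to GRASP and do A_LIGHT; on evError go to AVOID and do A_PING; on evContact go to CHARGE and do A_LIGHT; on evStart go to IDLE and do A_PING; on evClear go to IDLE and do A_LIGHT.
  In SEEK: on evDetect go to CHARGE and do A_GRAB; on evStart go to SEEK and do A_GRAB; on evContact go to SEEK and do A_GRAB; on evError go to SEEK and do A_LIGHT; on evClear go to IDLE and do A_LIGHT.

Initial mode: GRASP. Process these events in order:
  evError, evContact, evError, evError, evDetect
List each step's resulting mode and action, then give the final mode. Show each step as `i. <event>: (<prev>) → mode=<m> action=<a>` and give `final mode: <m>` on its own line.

final mode: CHARGE

1. evError: (GRASP) → mode=CHARGE action=A_LIGHT
2. evContact: (CHARGE) → mode=CHARGE action=A_PING
3. evError: (CHARGE) → mode=SEEK action=A_PING
4. evError: (SEEK) → mode=SEEK action=A_LIGHT
5. evDetect: (SEEK) → mode=CHARGE action=A_GRAB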